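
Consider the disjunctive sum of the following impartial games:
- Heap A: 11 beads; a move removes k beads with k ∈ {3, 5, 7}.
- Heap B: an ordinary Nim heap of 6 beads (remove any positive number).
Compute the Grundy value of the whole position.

For heap A, compute g(0), g(1), … with moves {3, 5, 7}:
k:     0  1  2  3  4  5  6  7  8  9 10 11
g(k):  0  0  0  1  1  1  2  2  2  3  0  0
So g(11) = 0.
Heap B is a plain Nim heap of size 6, so its Grundy value is 6.
By the Sprague-Grundy theorem, the Grundy value of a sum of independent games is the XOR of the component values.
Combined value = 0 ⊕ 6 = 6.

6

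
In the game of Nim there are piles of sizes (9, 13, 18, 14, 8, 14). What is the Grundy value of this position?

Compute the nim-sum pairwise:
9 ⊕ 13 = 4
4 ⊕ 18 = 22
22 ⊕ 14 = 24
24 ⊕ 8 = 16
16 ⊕ 14 = 30

30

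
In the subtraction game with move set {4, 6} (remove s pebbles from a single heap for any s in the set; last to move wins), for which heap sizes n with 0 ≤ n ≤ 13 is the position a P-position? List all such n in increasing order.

Build the Grundy sequence with g(k) = mex{g(k−s) : s ∈ {4, 6}, s ≤ k}:
k:     0  1  2  3  4  5  6  7  8  9 10 11 12 13
g(k):  0  0  0  0  1  1  1  1  2  2  0  0  0  0
The P-positions (g = 0) in 0..13 are 0, 1, 2, 3, 10, 11, 12, 13.

0, 1, 2, 3, 10, 11, 12, 13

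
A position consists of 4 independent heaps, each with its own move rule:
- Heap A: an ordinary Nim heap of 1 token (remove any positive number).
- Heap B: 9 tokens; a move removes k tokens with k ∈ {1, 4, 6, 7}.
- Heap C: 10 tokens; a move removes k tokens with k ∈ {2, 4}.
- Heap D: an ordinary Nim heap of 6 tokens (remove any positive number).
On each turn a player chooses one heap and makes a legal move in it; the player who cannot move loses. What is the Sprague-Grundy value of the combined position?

Heap A is a plain Nim heap of size 1, so its Grundy value is 1.
For heap B, compute g(0), g(1), … with moves {1, 4, 6, 7}:
g(0) = mex{} = 0
g(1) = mex{0} = 1
g(2) = mex{1} = 0
g(3) = mex{0} = 1
g(4) = mex{0,1} = 2
g(5) = mex{1,2} = 0
g(6) = mex{0} = 1
g(7) = mex{0,1} = 2
g(8) = mex{0,1,2} = 3
g(9) = mex{0,1,3} = 2
So g(9) = 2.
Grundy values for heap C (subtraction set {2, 4}):
k:     0  1  2  3  4  5  6  7  8  9 10
g(k):  0  0  1  1  2  2  0  0  1  1  2
So g(10) = 2.
Heap D is a plain Nim heap of size 6, so its Grundy value is 6.
By the Sprague-Grundy theorem, the Grundy value of a sum of independent games is the XOR of the component values.
Combined value = 1 ⊕ 2 ⊕ 2 ⊕ 6 = 7.

7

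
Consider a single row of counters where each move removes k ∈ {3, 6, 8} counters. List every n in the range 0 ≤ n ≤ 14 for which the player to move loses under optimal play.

0, 1, 2, 11, 12, 13

Compute g(0), g(1), … for moves {3, 6, 8}:
g(0) = mex{} = 0
g(1) = mex{} = 0
g(2) = mex{} = 0
g(3) = mex{0} = 1
g(4) = mex{0} = 1
g(5) = mex{0} = 1
g(6) = mex{0,1} = 2
g(7) = mex{0,1} = 2
g(8) = mex{0,1} = 2
g(9) = mex{0,1,2} = 3
g(10) = mex{0,1,2} = 3
g(11) = mex{1,2} = 0
g(12) = mex{1,2,3} = 0
g(13) = mex{1,2,3} = 0
g(14) = mex{0,2} = 1
The P-positions (g = 0) in 0..14 are 0, 1, 2, 11, 12, 13.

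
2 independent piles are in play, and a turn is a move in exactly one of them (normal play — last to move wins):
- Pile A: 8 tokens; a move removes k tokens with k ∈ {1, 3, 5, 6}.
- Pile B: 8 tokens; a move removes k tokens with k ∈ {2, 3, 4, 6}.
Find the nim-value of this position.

2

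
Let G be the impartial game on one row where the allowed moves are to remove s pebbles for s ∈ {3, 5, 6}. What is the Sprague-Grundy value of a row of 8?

2

Compute g(0), g(1), … for moves {3, 5, 6}:
k:     0  1  2  3  4  5  6  7  8
g(k):  0  0  0  1  1  1  2  2  2
So g(8) = 2.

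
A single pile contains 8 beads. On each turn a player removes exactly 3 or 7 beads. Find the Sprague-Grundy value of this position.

Grundy values for subtraction set {3, 7}:
k:     0  1  2  3  4  5  6  7  8
g(k):  0  0  0  1  1  1  0  2  2
So g(8) = 2.

2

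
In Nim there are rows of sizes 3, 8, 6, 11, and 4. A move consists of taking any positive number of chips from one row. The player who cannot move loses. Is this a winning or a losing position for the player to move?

Bitwise XOR of the heap sizes:
  0011  (3)
  1000  (8)
  0110  (6)
  1011  (11)
  0100  (4)
  ----
  0010  (2)
The nim-sum is 2 ≠ 0, so this is an N-position: the player to move can win.

Winning position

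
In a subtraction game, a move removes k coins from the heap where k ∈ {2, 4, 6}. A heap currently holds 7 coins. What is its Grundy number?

3

Grundy values for subtraction set {2, 4, 6}:
k:     0  1  2  3  4  5  6  7
g(k):  0  0  1  1  2  2  3  3
So g(7) = 3.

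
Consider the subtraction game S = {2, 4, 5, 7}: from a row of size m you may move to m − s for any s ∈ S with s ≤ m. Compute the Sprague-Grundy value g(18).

0

Build the Grundy sequence with g(k) = mex{g(k−s) : s ∈ {2, 4, 5, 7}, s ≤ k}:
k:     0  1  2  3  4  5  6  7  8  9 10 11 12 13 14 15 16 17 18
g(k):  0  0  1  1  2  2  3  3  4  0  0  1  1  2  2  3  3  4  0
So g(18) = 0.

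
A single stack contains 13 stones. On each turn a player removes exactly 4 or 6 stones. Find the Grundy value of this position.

Compute g(0), g(1), … for moves {4, 6}:
k:     0  1  2  3  4  5  6  7  8  9 10 11 12 13
g(k):  0  0  0  0  1  1  1  1  2  2  0  0  0  0
So g(13) = 0.

0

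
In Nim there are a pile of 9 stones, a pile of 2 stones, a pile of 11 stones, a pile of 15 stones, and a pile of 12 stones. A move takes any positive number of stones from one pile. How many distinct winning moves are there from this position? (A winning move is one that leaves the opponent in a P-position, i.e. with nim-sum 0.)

3

Nim-sum: 9 ⊕ 2 ⊕ 11 ⊕ 15 ⊕ 12 = 3.
The overall nim-sum is X = 3. A pile of size p has a winning move iff p XOR X < p (reduce it to p XOR X).
  9: 9 XOR 3 = 10 ≥ 9 — no move.
  2: 2 XOR 3 = 1 < 2 — winning move (to 1).
  11: 11 XOR 3 = 8 < 11 — winning move (to 8).
  15: 15 XOR 3 = 12 < 15 — winning move (to 12).
  12: 12 XOR 3 = 15 ≥ 12 — no move.
That gives 3 winning moves.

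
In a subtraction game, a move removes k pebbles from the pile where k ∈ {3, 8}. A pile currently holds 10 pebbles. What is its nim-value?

1

Grundy values for subtraction set {3, 8}:
k:     0  1  2  3  4  5  6  7  8  9 10
g(k):  0  0  0  1  1  1  0  0  2  1  1
So g(10) = 1.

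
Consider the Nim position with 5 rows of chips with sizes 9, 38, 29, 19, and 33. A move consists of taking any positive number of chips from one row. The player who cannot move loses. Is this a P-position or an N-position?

P-position

In binary:
  001001  (9)
  100110  (38)
  011101  (29)
  010011  (19)
  100001  (33)
  ------
  000000  (0)
The nim-sum is 0, so this is a P-position: the player to move is in a losing position under optimal play.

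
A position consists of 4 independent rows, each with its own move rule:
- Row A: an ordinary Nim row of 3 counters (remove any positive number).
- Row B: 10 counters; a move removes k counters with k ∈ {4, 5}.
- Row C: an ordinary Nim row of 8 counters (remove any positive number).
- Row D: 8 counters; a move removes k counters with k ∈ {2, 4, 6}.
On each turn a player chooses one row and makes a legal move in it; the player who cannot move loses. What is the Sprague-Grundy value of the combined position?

11

Row A is a plain Nim row of size 3, so its Grundy value is 3.
Grundy values for row B (subtraction set {4, 5}):
g(0) = mex{} = 0
g(1) = mex{} = 0
g(2) = mex{} = 0
g(3) = mex{} = 0
g(4) = mex{0} = 1
g(5) = mex{0} = 1
g(6) = mex{0} = 1
g(7) = mex{0} = 1
g(8) = mex{0,1} = 2
g(9) = mex{1} = 0
g(10) = mex{1} = 0
So g(10) = 0.
Row C is a plain Nim row of size 8, so its Grundy value is 8.
Build the Grundy sequence for row D with g(k) = mex{g(k−s) : s ∈ {2, 4, 6}, s ≤ k}:
k:     0  1  2  3  4  5  6  7  8
g(k):  0  0  1  1  2  2  3  3  0
So g(8) = 0.
The value of a disjunctive sum is the nim-sum of the parts.
Combined value = 3 XOR 0 XOR 8 XOR 0 = 11.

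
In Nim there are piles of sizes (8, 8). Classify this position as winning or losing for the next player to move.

Compute the nim-sum pairwise:
8 ⊕ 8 = 0
The nim-sum is 0, so this is a P-position: the player to move is in a losing position under optimal play.

Losing position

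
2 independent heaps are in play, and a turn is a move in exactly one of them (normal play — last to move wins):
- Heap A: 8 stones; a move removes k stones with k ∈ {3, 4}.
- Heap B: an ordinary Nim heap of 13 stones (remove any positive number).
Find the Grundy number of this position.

Grundy values for heap A (subtraction set {3, 4}):
k:     0  1  2  3  4  5  6  7  8
g(k):  0  0  0  1  1  1  2  0  0
So g(8) = 0.
Heap B is a plain Nim heap of size 13, so its Grundy value is 13.
The value of a disjunctive sum is the nim-sum of the parts.
Combined value = 0 XOR 13 = 13.

13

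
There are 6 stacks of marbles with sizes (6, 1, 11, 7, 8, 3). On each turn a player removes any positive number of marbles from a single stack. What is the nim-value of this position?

Nim-sum: 6 XOR 1 XOR 11 XOR 7 XOR 8 XOR 3 = 0.

0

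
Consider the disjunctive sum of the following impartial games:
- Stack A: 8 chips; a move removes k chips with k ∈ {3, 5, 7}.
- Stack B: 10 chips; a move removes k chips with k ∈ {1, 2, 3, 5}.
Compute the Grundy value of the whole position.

0

For stack A, compute g(0), g(1), … with moves {3, 5, 7}:
g(0) = mex{} = 0
g(1) = mex{} = 0
g(2) = mex{} = 0
g(3) = mex{0} = 1
g(4) = mex{0} = 1
g(5) = mex{0} = 1
g(6) = mex{0,1} = 2
g(7) = mex{0,1} = 2
g(8) = mex{0,1} = 2
So g(8) = 2.
Build the Grundy sequence for stack B with g(k) = mex{g(k−s) : s ∈ {1, 2, 3, 5}, s ≤ k}:
g(0) = mex{} = 0
g(1) = mex{0} = 1
g(2) = mex{0,1} = 2
g(3) = mex{0,1,2} = 3
g(4) = mex{1,2,3} = 0
g(5) = mex{0,2,3} = 1
g(6) = mex{0,1,3} = 2
g(7) = mex{0,1,2} = 3
g(8) = mex{1,2,3} = 0
g(9) = mex{0,2,3} = 1
g(10) = mex{0,1,3} = 2
So g(10) = 2.
By the Sprague-Grundy theorem, the Grundy value of a sum of independent games is the XOR of the component values.
Combined value = 2 XOR 2 = 0.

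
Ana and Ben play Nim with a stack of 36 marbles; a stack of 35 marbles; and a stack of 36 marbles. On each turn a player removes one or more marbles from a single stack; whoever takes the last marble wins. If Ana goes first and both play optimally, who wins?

Ana wins

Compute the nim-sum pairwise:
36 XOR 35 = 7
7 XOR 36 = 35
The nim-sum is 35 ≠ 0, so this is an N-position: the player to move can win; Ana has a winning move.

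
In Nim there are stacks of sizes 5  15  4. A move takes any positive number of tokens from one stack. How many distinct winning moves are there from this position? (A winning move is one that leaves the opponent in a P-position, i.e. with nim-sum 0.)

1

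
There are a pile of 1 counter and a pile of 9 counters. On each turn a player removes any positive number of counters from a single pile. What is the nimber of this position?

8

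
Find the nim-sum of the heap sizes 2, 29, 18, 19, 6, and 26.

2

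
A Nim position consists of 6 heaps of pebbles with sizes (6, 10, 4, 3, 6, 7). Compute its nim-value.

10

In binary:
  0110  (6)
  1010  (10)
  0100  (4)
  0011  (3)
  0110  (6)
  0111  (7)
  ----
  1010  (10)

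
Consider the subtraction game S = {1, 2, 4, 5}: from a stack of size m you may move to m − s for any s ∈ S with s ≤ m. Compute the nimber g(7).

Compute g(0), g(1), … for moves {1, 2, 4, 5}:
k:     0  1  2  3  4  5  6  7
g(k):  0  1  2  0  1  2  0  1
So g(7) = 1.

1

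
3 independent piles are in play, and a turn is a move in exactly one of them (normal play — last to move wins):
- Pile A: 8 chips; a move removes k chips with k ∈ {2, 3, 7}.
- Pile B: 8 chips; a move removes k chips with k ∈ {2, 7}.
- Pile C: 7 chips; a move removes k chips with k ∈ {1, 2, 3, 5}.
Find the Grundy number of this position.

0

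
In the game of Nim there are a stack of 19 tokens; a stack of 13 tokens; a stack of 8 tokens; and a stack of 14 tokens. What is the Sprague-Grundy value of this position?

Nim-sum: 19 ^ 13 ^ 8 ^ 14 = 24.

24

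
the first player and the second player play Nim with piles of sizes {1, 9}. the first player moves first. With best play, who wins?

the first player wins

Compute the nim-sum pairwise:
1 ^ 9 = 8
The nim-sum is 8 ≠ 0, so this is an N-position: the player to move can win; the first player has a winning move.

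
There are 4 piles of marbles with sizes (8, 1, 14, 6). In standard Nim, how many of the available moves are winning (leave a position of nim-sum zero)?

1

Write each in binary and XOR column by column:
  1000  (8)
  0001  (1)
  1110  (14)
  0110  (6)
  ----
  0001  (1)
The overall nim-sum is X = 1. A pile of size p has a winning move iff p XOR X < p (reduce it to p XOR X).
  8: 8 XOR 1 = 9 ≥ 8 — no move.
  1: 1 XOR 1 = 0 < 1 — winning move (to 0).
  14: 14 XOR 1 = 15 ≥ 14 — no move.
  6: 6 XOR 1 = 7 ≥ 6 — no move.
That gives 1 winning move.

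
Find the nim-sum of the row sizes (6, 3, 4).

1

Write each in binary and XOR column by column:
  110  (6)
  011  (3)
  100  (4)
  ---
  001  (1)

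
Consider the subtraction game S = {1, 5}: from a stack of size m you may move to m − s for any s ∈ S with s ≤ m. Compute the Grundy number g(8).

Grundy values for subtraction set {1, 5}:
g(0) = mex{} = 0
g(1) = mex{0} = 1
g(2) = mex{1} = 0
g(3) = mex{0} = 1
g(4) = mex{1} = 0
g(5) = mex{0} = 1
g(6) = mex{1} = 0
g(7) = mex{0} = 1
g(8) = mex{1} = 0
So g(8) = 0.

0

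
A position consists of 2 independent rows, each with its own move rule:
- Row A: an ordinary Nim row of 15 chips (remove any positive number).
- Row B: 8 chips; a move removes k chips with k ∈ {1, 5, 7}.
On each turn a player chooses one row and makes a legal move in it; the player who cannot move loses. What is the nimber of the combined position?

15

Row A is a plain Nim row of size 15, so its Grundy value is 15.
Build the Grundy sequence for row B with g(k) = mex{g(k−s) : s ∈ {1, 5, 7}, s ≤ k}:
g(0) = mex{} = 0
g(1) = mex{0} = 1
g(2) = mex{1} = 0
g(3) = mex{0} = 1
g(4) = mex{1} = 0
g(5) = mex{0} = 1
g(6) = mex{1} = 0
g(7) = mex{0} = 1
g(8) = mex{1} = 0
So g(8) = 0.
The value of a disjunctive sum is the nim-sum of the parts.
Combined value = 15 XOR 0 = 15.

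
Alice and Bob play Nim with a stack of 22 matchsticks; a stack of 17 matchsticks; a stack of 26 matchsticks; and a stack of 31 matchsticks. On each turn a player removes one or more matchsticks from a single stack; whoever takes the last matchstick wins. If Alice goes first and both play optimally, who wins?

Compute the nim-sum pairwise:
22 ⊕ 17 = 7
7 ⊕ 26 = 29
29 ⊕ 31 = 2
The nim-sum is 2 ≠ 0, so this is an N-position: the player to move can win; Alice has a winning move.

Alice wins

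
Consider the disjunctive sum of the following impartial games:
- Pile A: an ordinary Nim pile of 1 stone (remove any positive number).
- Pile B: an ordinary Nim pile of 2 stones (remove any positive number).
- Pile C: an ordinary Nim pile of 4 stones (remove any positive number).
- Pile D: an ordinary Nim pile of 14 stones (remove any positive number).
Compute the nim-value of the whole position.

9

Pile A is a plain Nim pile of size 1, so its Grundy value is 1.
Pile B is a plain Nim pile of size 2, so its Grundy value is 2.
Pile C is a plain Nim pile of size 4, so its Grundy value is 4.
Pile D is a plain Nim pile of size 14, so its Grundy value is 14.
The value of a disjunctive sum is the nim-sum of the parts.
Combined value = 1 XOR 2 XOR 4 XOR 14 = 9.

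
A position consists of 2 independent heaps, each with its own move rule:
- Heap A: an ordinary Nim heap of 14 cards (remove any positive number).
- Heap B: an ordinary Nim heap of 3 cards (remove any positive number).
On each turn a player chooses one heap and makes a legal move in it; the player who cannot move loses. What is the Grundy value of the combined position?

Heap A is a plain Nim heap of size 14, so its Grundy value is 14.
Heap B is a plain Nim heap of size 3, so its Grundy value is 3.
The value of a disjunctive sum is the nim-sum of the parts.
Combined value = 14 XOR 3 = 13.

13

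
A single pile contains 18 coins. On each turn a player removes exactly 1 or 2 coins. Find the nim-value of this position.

Grundy values for subtraction set {1, 2}:
k:     0  1  2  3  4  5  6  7  8  9 10 11 12 13 14 15 16 17 18
g(k):  0  1  2  0  1  2  0  1  2  0  1  2  0  1  2  0  1  2  0
So g(18) = 0.

0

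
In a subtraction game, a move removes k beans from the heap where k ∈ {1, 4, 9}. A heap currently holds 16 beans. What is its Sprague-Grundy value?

1

Build the Grundy sequence with g(k) = mex{g(k−s) : s ∈ {1, 4, 9}, s ≤ k}:
k:     0  1  2  3  4  5  6  7  8  9 10 11 12 13 14 15 16
g(k):  0  1  0  1  2  0  1  0  1  2  0  1  0  1  2  0  1
So g(16) = 1.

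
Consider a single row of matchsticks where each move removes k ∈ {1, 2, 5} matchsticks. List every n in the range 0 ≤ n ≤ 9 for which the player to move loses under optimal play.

Grundy values for subtraction set {1, 2, 5}:
k:     0  1  2  3  4  5  6  7  8  9
g(k):  0  1  2  0  1  2  0  1  2  0
The P-positions (g = 0) in 0..9 are 0, 3, 6, 9.

0, 3, 6, 9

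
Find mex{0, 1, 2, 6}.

3

The values 0, 1, 2 are all present; 3 is the first non-negative integer missing from the set.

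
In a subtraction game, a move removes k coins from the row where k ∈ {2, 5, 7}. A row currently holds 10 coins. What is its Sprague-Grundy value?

Build the Grundy sequence with g(k) = mex{g(k−s) : s ∈ {2, 5, 7}, s ≤ k}:
k:     0  1  2  3  4  5  6  7  8  9 10
g(k):  0  0  1  1  0  2  1  3  2  2  0
So g(10) = 0.

0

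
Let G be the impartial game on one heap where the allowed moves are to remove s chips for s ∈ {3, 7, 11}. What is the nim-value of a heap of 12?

2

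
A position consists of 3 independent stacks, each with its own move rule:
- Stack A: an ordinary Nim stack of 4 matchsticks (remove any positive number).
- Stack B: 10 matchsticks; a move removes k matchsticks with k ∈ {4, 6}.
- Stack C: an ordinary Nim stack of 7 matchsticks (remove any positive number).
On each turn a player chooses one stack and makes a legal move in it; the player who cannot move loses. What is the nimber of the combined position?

Stack A is a plain Nim stack of size 4, so its Grundy value is 4.
Grundy values for stack B (subtraction set {4, 6}):
g(0) = mex{} = 0
g(1) = mex{} = 0
g(2) = mex{} = 0
g(3) = mex{} = 0
g(4) = mex{0} = 1
g(5) = mex{0} = 1
g(6) = mex{0} = 1
g(7) = mex{0} = 1
g(8) = mex{0,1} = 2
g(9) = mex{0,1} = 2
g(10) = mex{1} = 0
So g(10) = 0.
Stack C is a plain Nim stack of size 7, so its Grundy value is 7.
By the Sprague-Grundy theorem, the Grundy value of a sum of independent games is the XOR of the component values.
Combined value = 4 XOR 0 XOR 7 = 3.

3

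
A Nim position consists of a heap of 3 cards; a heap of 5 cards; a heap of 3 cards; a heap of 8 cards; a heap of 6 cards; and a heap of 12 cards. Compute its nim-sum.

7

Compute the nim-sum pairwise:
3 ⊕ 5 = 6
6 ⊕ 3 = 5
5 ⊕ 8 = 13
13 ⊕ 6 = 11
11 ⊕ 12 = 7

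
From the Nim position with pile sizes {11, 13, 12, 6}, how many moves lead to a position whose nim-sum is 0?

Nim-sum: 11 XOR 13 XOR 12 XOR 6 = 12.
The overall nim-sum is X = 12. A pile of size p has a winning move iff p XOR X < p (reduce it to p XOR X).
  11: 11 XOR 12 = 7 < 11 — winning move (to 7).
  13: 13 XOR 12 = 1 < 13 — winning move (to 1).
  12: 12 XOR 12 = 0 < 12 — winning move (to 0).
  6: 6 XOR 12 = 10 ≥ 6 — no move.
That gives 3 winning moves.

3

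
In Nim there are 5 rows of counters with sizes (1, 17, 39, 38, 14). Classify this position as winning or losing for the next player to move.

Bitwise XOR of the heap sizes:
  000001  (1)
  010001  (17)
  100111  (39)
  100110  (38)
  001110  (14)
  ------
  011111  (31)
The nim-sum is 31 ≠ 0, so this is an N-position: the player to move can win.

Winning position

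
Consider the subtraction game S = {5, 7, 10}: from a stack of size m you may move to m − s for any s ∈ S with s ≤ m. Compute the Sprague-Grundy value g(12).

2

Grundy values for subtraction set {5, 7, 10}:
k:     0  1  2  3  4  5  6  7  8  9 10 11 12
g(k):  0  0  0  0  0  1  1  1  1  1  2  2  2
So g(12) = 2.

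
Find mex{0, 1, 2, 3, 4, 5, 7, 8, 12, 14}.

The values 0, 1, 2, 3, 4, 5 are all present; 6 is the first non-negative integer missing from the set.

6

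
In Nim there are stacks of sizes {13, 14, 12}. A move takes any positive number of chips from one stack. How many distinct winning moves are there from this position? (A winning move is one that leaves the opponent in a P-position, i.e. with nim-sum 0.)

Bitwise XOR of the heap sizes:
  1101  (13)
  1110  (14)
  1100  (12)
  ----
  1111  (15)
The overall nim-sum is X = 15. A stack of size p has a winning move iff p XOR X < p (reduce it to p XOR X).
  13: 13 XOR 15 = 2 < 13 — winning move (to 2).
  14: 14 XOR 15 = 1 < 14 — winning move (to 1).
  12: 12 XOR 15 = 3 < 12 — winning move (to 3).
That gives 3 winning moves.

3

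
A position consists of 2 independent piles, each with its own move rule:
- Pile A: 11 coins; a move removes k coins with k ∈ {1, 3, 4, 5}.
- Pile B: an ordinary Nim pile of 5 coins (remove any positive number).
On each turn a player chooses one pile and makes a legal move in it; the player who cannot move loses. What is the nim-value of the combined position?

Build the Grundy sequence for pile A with g(k) = mex{g(k−s) : s ∈ {1, 3, 4, 5}, s ≤ k}:
g(0) = mex{} = 0
g(1) = mex{0} = 1
g(2) = mex{1} = 0
g(3) = mex{0} = 1
g(4) = mex{0,1} = 2
g(5) = mex{0,1,2} = 3
g(6) = mex{0,1,3} = 2
g(7) = mex{0,1,2} = 3
g(8) = mex{1,2,3} = 0
g(9) = mex{0,2,3} = 1
g(10) = mex{1,2,3} = 0
g(11) = mex{0,2,3} = 1
So g(11) = 1.
Pile B is a plain Nim pile of size 5, so its Grundy value is 5.
The value of a disjunctive sum is the nim-sum of the parts.
Combined value = 1 XOR 5 = 4.

4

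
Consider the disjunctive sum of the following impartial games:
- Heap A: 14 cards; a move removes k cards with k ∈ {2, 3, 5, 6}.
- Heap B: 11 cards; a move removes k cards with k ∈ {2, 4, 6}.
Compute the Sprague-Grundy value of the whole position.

Grundy values for heap A (subtraction set {2, 3, 5, 6}):
k:     0  1  2  3  4  5  6  7  8  9 10 11 12 13 14
g(k):  0  0  1  1  2  2  3  3  0  0  1  1  2  2  3
So g(14) = 3.
For heap B, compute g(0), g(1), … with moves {2, 4, 6}:
k:     0  1  2  3  4  5  6  7  8  9 10 11
g(k):  0  0  1  1  2  2  3  3  0  0  1  1
So g(11) = 1.
By the Sprague-Grundy theorem, the Grundy value of a sum of independent games is the XOR of the component values.
Combined value = 3 ⊕ 1 = 2.

2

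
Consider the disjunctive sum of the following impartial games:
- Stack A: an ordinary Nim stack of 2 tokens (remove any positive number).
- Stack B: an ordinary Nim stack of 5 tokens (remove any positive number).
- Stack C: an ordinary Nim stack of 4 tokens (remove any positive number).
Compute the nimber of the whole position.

3

Stack A is a plain Nim stack of size 2, so its Grundy value is 2.
Stack B is a plain Nim stack of size 5, so its Grundy value is 5.
Stack C is a plain Nim stack of size 4, so its Grundy value is 4.
The value of a disjunctive sum is the nim-sum of the parts.
Combined value = 2 ⊕ 5 ⊕ 4 = 3.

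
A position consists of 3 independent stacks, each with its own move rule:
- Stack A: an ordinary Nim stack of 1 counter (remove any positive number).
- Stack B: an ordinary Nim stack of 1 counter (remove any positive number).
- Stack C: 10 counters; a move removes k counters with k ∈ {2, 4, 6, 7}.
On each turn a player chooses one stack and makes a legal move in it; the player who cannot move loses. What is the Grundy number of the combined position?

0

Stack A is a plain Nim stack of size 1, so its Grundy value is 1.
Stack B is a plain Nim stack of size 1, so its Grundy value is 1.
Grundy values for stack C (subtraction set {2, 4, 6, 7}):
g(0) = mex{} = 0
g(1) = mex{} = 0
g(2) = mex{0} = 1
g(3) = mex{0} = 1
g(4) = mex{0,1} = 2
g(5) = mex{0,1} = 2
g(6) = mex{0,1,2} = 3
g(7) = mex{0,1,2} = 3
g(8) = mex{0,1,2,3} = 4
g(9) = mex{1,2,3} = 0
g(10) = mex{1,2,3,4} = 0
So g(10) = 0.
The value of a disjunctive sum is the nim-sum of the parts.
Combined value = 1 ⊕ 1 ⊕ 0 = 0.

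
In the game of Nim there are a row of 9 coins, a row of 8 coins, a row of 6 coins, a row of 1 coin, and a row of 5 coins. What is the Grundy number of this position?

3

Nim-sum: 9 ⊕ 8 ⊕ 6 ⊕ 1 ⊕ 5 = 3.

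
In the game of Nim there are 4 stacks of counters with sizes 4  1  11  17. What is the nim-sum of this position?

31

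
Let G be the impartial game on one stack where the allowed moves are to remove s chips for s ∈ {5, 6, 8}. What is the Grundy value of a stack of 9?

Grundy values for subtraction set {5, 6, 8}:
g(0) = mex{} = 0
g(1) = mex{} = 0
g(2) = mex{} = 0
g(3) = mex{} = 0
g(4) = mex{} = 0
g(5) = mex{0} = 1
g(6) = mex{0} = 1
g(7) = mex{0} = 1
g(8) = mex{0} = 1
g(9) = mex{0} = 1
So g(9) = 1.

1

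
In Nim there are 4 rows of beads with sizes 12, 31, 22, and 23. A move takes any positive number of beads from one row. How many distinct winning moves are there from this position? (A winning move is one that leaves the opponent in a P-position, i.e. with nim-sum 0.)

3

Compute the nim-sum pairwise:
12 ^ 31 = 19
19 ^ 22 = 5
5 ^ 23 = 18
The overall nim-sum is X = 18. A row of size p has a winning move iff p XOR X < p (reduce it to p XOR X).
  12: 12 XOR 18 = 30 ≥ 12 — no move.
  31: 31 XOR 18 = 13 < 31 — winning move (to 13).
  22: 22 XOR 18 = 4 < 22 — winning move (to 4).
  23: 23 XOR 18 = 5 < 23 — winning move (to 5).
That gives 3 winning moves.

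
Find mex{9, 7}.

0 is not in the set, so the mex is 0.

0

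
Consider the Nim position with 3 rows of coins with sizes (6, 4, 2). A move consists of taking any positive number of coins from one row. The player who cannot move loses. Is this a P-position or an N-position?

P-position

Bitwise XOR of the heap sizes:
  110  (6)
  100  (4)
  010  (2)
  ---
  000  (0)
The nim-sum is 0, so this is a P-position: the player to move is in a losing position under optimal play.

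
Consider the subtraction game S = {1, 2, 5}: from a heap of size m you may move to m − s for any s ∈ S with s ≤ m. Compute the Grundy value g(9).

Build the Grundy sequence with g(k) = mex{g(k−s) : s ∈ {1, 2, 5}, s ≤ k}:
g(0) = mex{} = 0
g(1) = mex{0} = 1
g(2) = mex{0,1} = 2
g(3) = mex{1,2} = 0
g(4) = mex{0,2} = 1
g(5) = mex{0,1} = 2
g(6) = mex{1,2} = 0
g(7) = mex{0,2} = 1
g(8) = mex{0,1} = 2
g(9) = mex{1,2} = 0
So g(9) = 0.

0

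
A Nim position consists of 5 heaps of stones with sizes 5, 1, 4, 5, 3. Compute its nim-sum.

6

Bitwise XOR of the heap sizes:
  101  (5)
  001  (1)
  100  (4)
  101  (5)
  011  (3)
  ---
  110  (6)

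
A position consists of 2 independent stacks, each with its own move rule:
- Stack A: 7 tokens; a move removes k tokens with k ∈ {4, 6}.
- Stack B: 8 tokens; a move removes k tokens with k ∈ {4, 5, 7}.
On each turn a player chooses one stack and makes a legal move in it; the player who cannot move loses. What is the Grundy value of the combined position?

Build the Grundy sequence for stack A with g(k) = mex{g(k−s) : s ∈ {4, 6}, s ≤ k}:
k:     0  1  2  3  4  5  6  7
g(k):  0  0  0  0  1  1  1  1
So g(7) = 1.
For stack B, compute g(0), g(1), … with moves {4, 5, 7}:
k:     0  1  2  3  4  5  6  7  8
g(k):  0  0  0  0  1  1  1  1  2
So g(8) = 2.
By the Sprague-Grundy theorem, the Grundy value of a sum of independent games is the XOR of the component values.
Combined value = 1 XOR 2 = 3.

3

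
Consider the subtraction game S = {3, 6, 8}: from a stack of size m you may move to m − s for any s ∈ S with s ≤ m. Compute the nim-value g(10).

3

Compute g(0), g(1), … for moves {3, 6, 8}:
g(0) = mex{} = 0
g(1) = mex{} = 0
g(2) = mex{} = 0
g(3) = mex{0} = 1
g(4) = mex{0} = 1
g(5) = mex{0} = 1
g(6) = mex{0,1} = 2
g(7) = mex{0,1} = 2
g(8) = mex{0,1} = 2
g(9) = mex{0,1,2} = 3
g(10) = mex{0,1,2} = 3
So g(10) = 3.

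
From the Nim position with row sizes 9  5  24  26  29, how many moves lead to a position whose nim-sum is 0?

3

Write each in binary and XOR column by column:
  01001  (9)
  00101  (5)
  11000  (24)
  11010  (26)
  11101  (29)
  -----
  10011  (19)
The overall nim-sum is X = 19. A row of size p has a winning move iff p XOR X < p (reduce it to p XOR X).
  9: 9 XOR 19 = 26 ≥ 9 — no move.
  5: 5 XOR 19 = 22 ≥ 5 — no move.
  24: 24 XOR 19 = 11 < 24 — winning move (to 11).
  26: 26 XOR 19 = 9 < 26 — winning move (to 9).
  29: 29 XOR 19 = 14 < 29 — winning move (to 14).
That gives 3 winning moves.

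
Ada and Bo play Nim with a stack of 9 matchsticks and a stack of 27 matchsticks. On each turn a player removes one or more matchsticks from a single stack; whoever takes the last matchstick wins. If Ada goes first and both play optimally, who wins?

Ada wins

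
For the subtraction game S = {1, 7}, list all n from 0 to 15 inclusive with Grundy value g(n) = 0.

Build the Grundy sequence with g(k) = mex{g(k−s) : s ∈ {1, 7}, s ≤ k}:
k:     0  1  2  3  4  5  6  7  8  9 10 11 12 13 14 15
g(k):  0  1  0  1  0  1  0  1  0  1  0  1  0  1  0  1
The P-positions (g = 0) in 0..15 are 0, 2, 4, 6, 8, 10, 12, 14.

0, 2, 4, 6, 8, 10, 12, 14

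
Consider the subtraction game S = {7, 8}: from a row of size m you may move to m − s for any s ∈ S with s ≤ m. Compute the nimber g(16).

0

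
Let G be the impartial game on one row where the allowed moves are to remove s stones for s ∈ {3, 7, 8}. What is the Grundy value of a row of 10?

Build the Grundy sequence with g(k) = mex{g(k−s) : s ∈ {3, 7, 8}, s ≤ k}:
k:     0  1  2  3  4  5  6  7  8  9 10
g(k):  0  0  0  1  1  1  0  2  2  1  3
So g(10) = 3.

3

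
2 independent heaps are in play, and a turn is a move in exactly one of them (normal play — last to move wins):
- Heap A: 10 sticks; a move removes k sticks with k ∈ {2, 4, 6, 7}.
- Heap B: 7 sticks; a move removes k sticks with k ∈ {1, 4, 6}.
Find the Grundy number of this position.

Build the Grundy sequence for heap A with g(k) = mex{g(k−s) : s ∈ {2, 4, 6, 7}, s ≤ k}:
g(0) = mex{} = 0
g(1) = mex{} = 0
g(2) = mex{0} = 1
g(3) = mex{0} = 1
g(4) = mex{0,1} = 2
g(5) = mex{0,1} = 2
g(6) = mex{0,1,2} = 3
g(7) = mex{0,1,2} = 3
g(8) = mex{0,1,2,3} = 4
g(9) = mex{1,2,3} = 0
g(10) = mex{1,2,3,4} = 0
So g(10) = 0.
Grundy values for heap B (subtraction set {1, 4, 6}):
g(0) = mex{} = 0
g(1) = mex{0} = 1
g(2) = mex{1} = 0
g(3) = mex{0} = 1
g(4) = mex{0,1} = 2
g(5) = mex{1,2} = 0
g(6) = mex{0} = 1
g(7) = mex{1} = 0
So g(7) = 0.
By the Sprague-Grundy theorem, the Grundy value of a sum of independent games is the XOR of the component values.
Combined value = 0 ⊕ 0 = 0.

0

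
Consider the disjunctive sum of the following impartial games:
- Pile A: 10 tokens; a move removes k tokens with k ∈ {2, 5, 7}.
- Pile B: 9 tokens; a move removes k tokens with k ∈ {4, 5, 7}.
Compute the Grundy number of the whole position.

For pile A, compute g(0), g(1), … with moves {2, 5, 7}:
g(0) = mex{} = 0
g(1) = mex{} = 0
g(2) = mex{0} = 1
g(3) = mex{0} = 1
g(4) = mex{1} = 0
g(5) = mex{0,1} = 2
g(6) = mex{0} = 1
g(7) = mex{0,1,2} = 3
g(8) = mex{0,1} = 2
g(9) = mex{0,1,3} = 2
g(10) = mex{1,2} = 0
So g(10) = 0.
Build the Grundy sequence for pile B with g(k) = mex{g(k−s) : s ∈ {4, 5, 7}, s ≤ k}:
g(0) = mex{} = 0
g(1) = mex{} = 0
g(2) = mex{} = 0
g(3) = mex{} = 0
g(4) = mex{0} = 1
g(5) = mex{0} = 1
g(6) = mex{0} = 1
g(7) = mex{0} = 1
g(8) = mex{0,1} = 2
g(9) = mex{0,1} = 2
So g(9) = 2.
By the Sprague-Grundy theorem, the Grundy value of a sum of independent games is the XOR of the component values.
Combined value = 0 XOR 2 = 2.

2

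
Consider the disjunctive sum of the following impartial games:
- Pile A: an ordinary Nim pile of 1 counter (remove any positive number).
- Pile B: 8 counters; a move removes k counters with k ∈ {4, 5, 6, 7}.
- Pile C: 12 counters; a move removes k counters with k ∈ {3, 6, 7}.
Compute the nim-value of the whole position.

3

Pile A is a plain Nim pile of size 1, so its Grundy value is 1.
For pile B, compute g(0), g(1), … with moves {4, 5, 6, 7}:
k:     0  1  2  3  4  5  6  7  8
g(k):  0  0  0  0  1  1  1  1  2
So g(8) = 2.
Build the Grundy sequence for pile C with g(k) = mex{g(k−s) : s ∈ {3, 6, 7}, s ≤ k}:
g(0) = mex{} = 0
g(1) = mex{} = 0
g(2) = mex{} = 0
g(3) = mex{0} = 1
g(4) = mex{0} = 1
g(5) = mex{0} = 1
g(6) = mex{0,1} = 2
g(7) = mex{0,1} = 2
g(8) = mex{0,1} = 2
g(9) = mex{0,1,2} = 3
g(10) = mex{1,2} = 0
g(11) = mex{1,2} = 0
g(12) = mex{1,2,3} = 0
So g(12) = 0.
By the Sprague-Grundy theorem, the Grundy value of a sum of independent games is the XOR of the component values.
Combined value = 1 ⊕ 2 ⊕ 0 = 3.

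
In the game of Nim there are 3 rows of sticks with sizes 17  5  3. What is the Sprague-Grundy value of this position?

23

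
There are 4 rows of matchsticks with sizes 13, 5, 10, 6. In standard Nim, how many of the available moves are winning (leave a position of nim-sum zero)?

Compute the nim-sum pairwise:
13 XOR 5 = 8
8 XOR 10 = 2
2 XOR 6 = 4
The overall nim-sum is X = 4. A row of size p has a winning move iff p XOR X < p (reduce it to p XOR X).
  13: 13 XOR 4 = 9 < 13 — winning move (to 9).
  5: 5 XOR 4 = 1 < 5 — winning move (to 1).
  10: 10 XOR 4 = 14 ≥ 10 — no move.
  6: 6 XOR 4 = 2 < 6 — winning move (to 2).
That gives 3 winning moves.

3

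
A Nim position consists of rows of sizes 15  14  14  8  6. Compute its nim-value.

Nim-sum: 15 ⊕ 14 ⊕ 14 ⊕ 8 ⊕ 6 = 1.

1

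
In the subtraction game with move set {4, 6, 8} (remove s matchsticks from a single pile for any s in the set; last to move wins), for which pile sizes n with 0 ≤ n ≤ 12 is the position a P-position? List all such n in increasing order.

0, 1, 2, 3, 12

Compute g(0), g(1), … for moves {4, 6, 8}:
k:     0  1  2  3  4  5  6  7  8  9 10 11 12
g(k):  0  0  0  0  1  1  1  1  2  2  2  2  0
The P-positions (g = 0) in 0..12 are 0, 1, 2, 3, 12.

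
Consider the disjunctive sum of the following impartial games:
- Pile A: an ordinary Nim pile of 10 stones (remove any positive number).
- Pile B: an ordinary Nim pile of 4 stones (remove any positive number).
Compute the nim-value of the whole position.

Pile A is a plain Nim pile of size 10, so its Grundy value is 10.
Pile B is a plain Nim pile of size 4, so its Grundy value is 4.
By the Sprague-Grundy theorem, the Grundy value of a sum of independent games is the XOR of the component values.
Combined value = 10 ⊕ 4 = 14.

14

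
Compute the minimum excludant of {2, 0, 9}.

1

0 is in the set but 1 is not, so the mex is 1.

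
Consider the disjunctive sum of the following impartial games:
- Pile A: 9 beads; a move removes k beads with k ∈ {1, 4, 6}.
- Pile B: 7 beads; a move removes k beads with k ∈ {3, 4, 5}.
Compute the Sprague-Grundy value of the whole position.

For pile A, compute g(0), g(1), … with moves {1, 4, 6}:
g(0) = mex{} = 0
g(1) = mex{0} = 1
g(2) = mex{1} = 0
g(3) = mex{0} = 1
g(4) = mex{0,1} = 2
g(5) = mex{1,2} = 0
g(6) = mex{0} = 1
g(7) = mex{1} = 0
g(8) = mex{0,2} = 1
g(9) = mex{0,1} = 2
So g(9) = 2.
For pile B, compute g(0), g(1), … with moves {3, 4, 5}:
k:     0  1  2  3  4  5  6  7
g(k):  0  0  0  1  1  1  2  2
So g(7) = 2.
By the Sprague-Grundy theorem, the Grundy value of a sum of independent games is the XOR of the component values.
Combined value = 2 XOR 2 = 0.

0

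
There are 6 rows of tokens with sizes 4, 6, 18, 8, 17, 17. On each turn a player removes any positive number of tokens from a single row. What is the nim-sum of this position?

Compute the nim-sum pairwise:
4 XOR 6 = 2
2 XOR 18 = 16
16 XOR 8 = 24
24 XOR 17 = 9
9 XOR 17 = 24

24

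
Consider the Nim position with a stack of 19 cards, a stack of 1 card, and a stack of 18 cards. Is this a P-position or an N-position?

Nim-sum: 19 ^ 1 ^ 18 = 0.
The nim-sum is 0, so this is a P-position: the player to move is in a losing position under optimal play.

P-position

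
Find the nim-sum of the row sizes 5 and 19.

Bitwise XOR of the heap sizes:
  00101  (5)
  10011  (19)
  -----
  10110  (22)

22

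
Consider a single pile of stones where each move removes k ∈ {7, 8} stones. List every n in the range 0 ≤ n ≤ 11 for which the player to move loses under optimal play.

Compute g(0), g(1), … for moves {7, 8}:
k:     0  1  2  3  4  5  6  7  8  9 10 11
g(k):  0  0  0  0  0  0  0  1  1  1  1  1
The P-positions (g = 0) in 0..11 are 0, 1, 2, 3, 4, 5, 6.

0, 1, 2, 3, 4, 5, 6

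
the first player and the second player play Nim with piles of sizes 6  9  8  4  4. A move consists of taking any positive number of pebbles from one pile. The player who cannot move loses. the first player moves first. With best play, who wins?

the first player wins

Compute the nim-sum pairwise:
6 ⊕ 9 = 15
15 ⊕ 8 = 7
7 ⊕ 4 = 3
3 ⊕ 4 = 7
The nim-sum is 7 ≠ 0, so this is an N-position: the player to move can win; the first player has a winning move.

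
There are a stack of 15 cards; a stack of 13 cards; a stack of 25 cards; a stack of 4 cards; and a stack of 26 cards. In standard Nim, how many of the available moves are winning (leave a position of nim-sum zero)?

3

Bitwise XOR of the heap sizes:
  01111  (15)
  01101  (13)
  11001  (25)
  00100  (4)
  11010  (26)
  -----
  00101  (5)
The overall nim-sum is X = 5. A stack of size p has a winning move iff p XOR X < p (reduce it to p XOR X).
  15: 15 XOR 5 = 10 < 15 — winning move (to 10).
  13: 13 XOR 5 = 8 < 13 — winning move (to 8).
  25: 25 XOR 5 = 28 ≥ 25 — no move.
  4: 4 XOR 5 = 1 < 4 — winning move (to 1).
  26: 26 XOR 5 = 31 ≥ 26 — no move.
That gives 3 winning moves.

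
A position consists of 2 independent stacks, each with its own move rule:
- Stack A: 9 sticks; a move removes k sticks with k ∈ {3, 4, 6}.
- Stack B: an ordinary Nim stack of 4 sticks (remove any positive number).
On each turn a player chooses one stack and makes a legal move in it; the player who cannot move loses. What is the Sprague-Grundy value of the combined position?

4

Build the Grundy sequence for stack A with g(k) = mex{g(k−s) : s ∈ {3, 4, 6}, s ≤ k}:
k:     0  1  2  3  4  5  6  7  8  9
g(k):  0  0  0  1  1  1  2  2  2  0
So g(9) = 0.
Stack B is a plain Nim stack of size 4, so its Grundy value is 4.
The value of a disjunctive sum is the nim-sum of the parts.
Combined value = 0 XOR 4 = 4.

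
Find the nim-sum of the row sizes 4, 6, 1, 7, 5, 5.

In binary:
  100  (4)
  110  (6)
  001  (1)
  111  (7)
  101  (5)
  101  (5)
  ---
  100  (4)

4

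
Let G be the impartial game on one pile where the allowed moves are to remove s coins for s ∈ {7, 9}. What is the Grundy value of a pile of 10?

Build the Grundy sequence with g(k) = mex{g(k−s) : s ∈ {7, 9}, s ≤ k}:
k:     0  1  2  3  4  5  6  7  8  9 10
g(k):  0  0  0  0  0  0  0  1  1  1  1
So g(10) = 1.

1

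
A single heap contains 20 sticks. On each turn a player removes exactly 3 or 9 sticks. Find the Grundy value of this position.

Build the Grundy sequence with g(k) = mex{g(k−s) : s ∈ {3, 9}, s ≤ k}:
k:     0  1  2  3  4  5  6  7  8  9 10 11 12 13 14 15 16 17 18 19 20
g(k):  0  0  0  1  1  1  0  0  0  1  1  1  0  0  0  1  1  1  0  0  0
So g(20) = 0.

0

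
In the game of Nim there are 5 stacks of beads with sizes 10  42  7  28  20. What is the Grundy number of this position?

47

Compute the nim-sum pairwise:
10 XOR 42 = 32
32 XOR 7 = 39
39 XOR 28 = 59
59 XOR 20 = 47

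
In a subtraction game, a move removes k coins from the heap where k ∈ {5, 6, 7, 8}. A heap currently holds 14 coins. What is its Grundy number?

Build the Grundy sequence with g(k) = mex{g(k−s) : s ∈ {5, 6, 7, 8}, s ≤ k}:
k:     0  1  2  3  4  5  6  7  8  9 10 11 12 13 14
g(k):  0  0  0  0  0  1  1  1  1  1  2  2  2  0  0
So g(14) = 0.

0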